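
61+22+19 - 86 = 16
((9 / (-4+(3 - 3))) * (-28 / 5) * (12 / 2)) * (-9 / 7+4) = 1026 / 5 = 205.20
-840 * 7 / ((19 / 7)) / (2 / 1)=-20580 / 19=-1083.16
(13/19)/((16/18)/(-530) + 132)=31005/5981504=0.01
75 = 75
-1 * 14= -14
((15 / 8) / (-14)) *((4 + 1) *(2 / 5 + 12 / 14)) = -165 / 196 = -0.84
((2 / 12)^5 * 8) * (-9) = -1 / 108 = -0.01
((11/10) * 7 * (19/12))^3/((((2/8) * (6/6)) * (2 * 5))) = 3131359847/4320000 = 724.85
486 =486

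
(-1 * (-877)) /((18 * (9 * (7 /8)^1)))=3508 /567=6.19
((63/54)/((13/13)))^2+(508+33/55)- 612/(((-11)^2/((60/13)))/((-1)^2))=137780789/283140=486.62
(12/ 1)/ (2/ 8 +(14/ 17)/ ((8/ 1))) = 34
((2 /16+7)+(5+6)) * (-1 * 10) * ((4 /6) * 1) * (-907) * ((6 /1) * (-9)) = -5918175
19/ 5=3.80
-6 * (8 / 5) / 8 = -6 / 5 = -1.20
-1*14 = -14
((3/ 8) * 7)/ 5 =21/ 40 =0.52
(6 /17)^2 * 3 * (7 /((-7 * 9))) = -12 /289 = -0.04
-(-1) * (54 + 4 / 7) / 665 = 382 / 4655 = 0.08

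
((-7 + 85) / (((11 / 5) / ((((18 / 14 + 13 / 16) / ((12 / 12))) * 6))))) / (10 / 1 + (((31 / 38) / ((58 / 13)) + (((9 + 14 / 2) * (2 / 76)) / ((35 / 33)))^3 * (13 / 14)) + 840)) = 390809765653125 / 744448076780287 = 0.52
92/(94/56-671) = -2576/18741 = -0.14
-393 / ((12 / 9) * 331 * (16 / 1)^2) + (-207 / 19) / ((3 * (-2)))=1.81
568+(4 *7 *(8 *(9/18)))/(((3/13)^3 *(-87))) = 1088168/2349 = 463.25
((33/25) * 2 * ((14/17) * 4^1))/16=231/425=0.54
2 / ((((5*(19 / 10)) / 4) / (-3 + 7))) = 64 / 19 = 3.37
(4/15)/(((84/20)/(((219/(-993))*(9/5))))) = -292/11585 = -0.03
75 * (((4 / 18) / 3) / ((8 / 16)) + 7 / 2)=273.61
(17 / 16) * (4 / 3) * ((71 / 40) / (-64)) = -1207 / 30720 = -0.04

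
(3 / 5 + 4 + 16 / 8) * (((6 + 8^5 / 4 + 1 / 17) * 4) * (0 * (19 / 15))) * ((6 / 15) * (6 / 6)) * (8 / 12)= 0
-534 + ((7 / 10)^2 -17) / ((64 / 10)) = -343411 / 640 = -536.58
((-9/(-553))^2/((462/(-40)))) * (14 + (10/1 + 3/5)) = -13284/23547293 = -0.00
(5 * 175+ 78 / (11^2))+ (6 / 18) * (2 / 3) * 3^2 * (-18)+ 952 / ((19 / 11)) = 3197455 / 2299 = 1390.80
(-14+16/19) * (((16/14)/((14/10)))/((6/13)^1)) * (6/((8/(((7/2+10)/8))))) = -219375/7448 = -29.45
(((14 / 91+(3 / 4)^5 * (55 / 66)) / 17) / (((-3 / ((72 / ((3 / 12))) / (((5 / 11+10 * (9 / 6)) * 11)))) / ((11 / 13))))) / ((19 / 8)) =-308913 / 74238320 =-0.00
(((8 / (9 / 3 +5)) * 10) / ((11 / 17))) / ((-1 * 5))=-34 / 11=-3.09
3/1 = 3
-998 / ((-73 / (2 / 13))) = 1996 / 949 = 2.10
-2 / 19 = -0.11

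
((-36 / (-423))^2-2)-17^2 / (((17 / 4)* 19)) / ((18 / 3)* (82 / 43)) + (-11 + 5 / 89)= -6087510259 / 459456537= -13.25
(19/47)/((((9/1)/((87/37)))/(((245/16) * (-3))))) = -134995/27824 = -4.85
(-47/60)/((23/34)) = -799/690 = -1.16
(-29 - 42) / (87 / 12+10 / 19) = -9.13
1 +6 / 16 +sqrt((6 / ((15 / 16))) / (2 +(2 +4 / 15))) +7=9.60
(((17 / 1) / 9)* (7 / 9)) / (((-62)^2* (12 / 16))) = 119 / 233523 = 0.00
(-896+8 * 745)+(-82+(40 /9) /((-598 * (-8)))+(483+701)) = 33185417 /5382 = 6166.00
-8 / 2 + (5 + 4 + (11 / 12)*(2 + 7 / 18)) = 1553 / 216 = 7.19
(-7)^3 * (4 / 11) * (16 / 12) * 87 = -159152 / 11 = -14468.36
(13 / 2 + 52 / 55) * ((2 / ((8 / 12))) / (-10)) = -2457 / 1100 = -2.23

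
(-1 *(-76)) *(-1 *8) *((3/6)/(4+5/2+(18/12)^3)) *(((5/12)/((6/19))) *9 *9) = -259920/79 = -3290.13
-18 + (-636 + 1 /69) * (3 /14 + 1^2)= -109057 /138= -790.27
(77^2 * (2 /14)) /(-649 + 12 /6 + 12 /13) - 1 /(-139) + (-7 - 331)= -396123948 /1167461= -339.30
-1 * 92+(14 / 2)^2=-43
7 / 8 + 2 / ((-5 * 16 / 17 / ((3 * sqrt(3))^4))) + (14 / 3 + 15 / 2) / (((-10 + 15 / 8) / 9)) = -83831 / 260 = -322.43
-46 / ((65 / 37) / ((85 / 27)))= -28934 / 351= -82.43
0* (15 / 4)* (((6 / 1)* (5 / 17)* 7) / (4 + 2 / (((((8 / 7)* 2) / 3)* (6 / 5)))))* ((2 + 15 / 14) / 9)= 0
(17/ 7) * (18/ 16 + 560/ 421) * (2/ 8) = 140573/ 94304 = 1.49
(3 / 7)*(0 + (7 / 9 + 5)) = 52 / 21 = 2.48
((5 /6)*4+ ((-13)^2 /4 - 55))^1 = -9.42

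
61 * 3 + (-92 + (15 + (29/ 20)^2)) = 43241/ 400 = 108.10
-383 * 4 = -1532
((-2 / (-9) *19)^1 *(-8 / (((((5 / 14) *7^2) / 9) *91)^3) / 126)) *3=-32832 / 226165496375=-0.00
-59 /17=-3.47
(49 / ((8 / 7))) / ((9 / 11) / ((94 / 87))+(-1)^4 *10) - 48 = -39965 / 908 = -44.01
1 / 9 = 0.11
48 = 48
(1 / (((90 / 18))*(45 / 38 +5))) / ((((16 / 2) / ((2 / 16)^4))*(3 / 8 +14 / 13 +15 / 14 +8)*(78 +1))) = 1729 / 1456399001600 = 0.00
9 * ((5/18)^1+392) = 7061/2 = 3530.50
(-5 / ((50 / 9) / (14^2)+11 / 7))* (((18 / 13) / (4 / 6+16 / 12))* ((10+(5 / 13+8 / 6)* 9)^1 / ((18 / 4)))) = -2919420 / 238459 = -12.24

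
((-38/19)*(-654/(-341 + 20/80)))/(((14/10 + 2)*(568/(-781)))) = 35970/23171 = 1.55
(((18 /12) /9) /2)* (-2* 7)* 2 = -2.33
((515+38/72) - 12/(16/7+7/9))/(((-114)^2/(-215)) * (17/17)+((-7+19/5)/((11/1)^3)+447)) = 1017222426715/768569632668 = 1.32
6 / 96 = 1 / 16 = 0.06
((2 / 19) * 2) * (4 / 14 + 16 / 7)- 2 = -194 / 133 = -1.46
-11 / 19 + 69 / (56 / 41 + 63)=24722 / 50141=0.49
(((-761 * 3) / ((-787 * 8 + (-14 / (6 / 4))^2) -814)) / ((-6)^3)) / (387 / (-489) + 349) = -124043 / 28699569184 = -0.00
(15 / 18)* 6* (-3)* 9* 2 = -270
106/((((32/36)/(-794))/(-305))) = 57757545/2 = 28878772.50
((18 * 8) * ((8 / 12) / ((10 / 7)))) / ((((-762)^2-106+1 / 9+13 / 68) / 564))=115976448 / 1776447205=0.07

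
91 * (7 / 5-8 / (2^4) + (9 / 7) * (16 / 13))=225.90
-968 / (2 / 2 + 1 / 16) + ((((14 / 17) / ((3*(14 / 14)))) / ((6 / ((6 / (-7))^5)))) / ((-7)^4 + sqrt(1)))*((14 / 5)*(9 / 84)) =-223306062088 / 245106085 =-911.06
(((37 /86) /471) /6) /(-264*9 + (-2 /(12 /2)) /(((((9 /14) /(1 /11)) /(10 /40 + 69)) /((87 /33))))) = -13431 /210374864530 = -0.00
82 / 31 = 2.65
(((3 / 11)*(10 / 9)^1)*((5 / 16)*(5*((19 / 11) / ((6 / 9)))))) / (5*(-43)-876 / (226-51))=-415625 / 74537936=-0.01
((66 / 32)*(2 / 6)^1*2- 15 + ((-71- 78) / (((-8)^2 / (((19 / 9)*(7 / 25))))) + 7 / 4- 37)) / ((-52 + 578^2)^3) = -723617 / 536693967389963059200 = -0.00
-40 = -40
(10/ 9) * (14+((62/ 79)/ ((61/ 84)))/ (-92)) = 15504160/ 997533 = 15.54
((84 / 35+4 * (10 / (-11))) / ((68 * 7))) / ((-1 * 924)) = 1 / 355740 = 0.00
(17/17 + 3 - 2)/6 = 1/3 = 0.33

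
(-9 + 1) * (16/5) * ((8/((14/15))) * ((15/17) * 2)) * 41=-1889280/119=-15876.30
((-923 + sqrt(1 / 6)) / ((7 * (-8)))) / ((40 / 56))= 923 / 40-sqrt(6) / 240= 23.06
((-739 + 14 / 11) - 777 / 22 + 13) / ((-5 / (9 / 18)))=16721 / 220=76.00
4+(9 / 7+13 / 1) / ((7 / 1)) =296 / 49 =6.04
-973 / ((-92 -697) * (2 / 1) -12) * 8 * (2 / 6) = 3892 / 2385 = 1.63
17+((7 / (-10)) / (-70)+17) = 3401 / 100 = 34.01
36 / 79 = 0.46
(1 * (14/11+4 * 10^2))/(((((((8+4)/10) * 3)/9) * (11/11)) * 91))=11035/1001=11.02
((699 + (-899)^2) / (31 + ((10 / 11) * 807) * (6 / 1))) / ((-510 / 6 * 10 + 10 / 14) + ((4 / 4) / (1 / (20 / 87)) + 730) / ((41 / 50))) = 44434333020 / 10041694057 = 4.42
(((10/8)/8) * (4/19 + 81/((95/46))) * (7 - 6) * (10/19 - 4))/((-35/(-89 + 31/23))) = -2225124/41515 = -53.60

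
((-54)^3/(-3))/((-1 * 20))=-13122/5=-2624.40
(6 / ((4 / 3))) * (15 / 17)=135 / 34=3.97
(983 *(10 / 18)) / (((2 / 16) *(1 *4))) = 9830 / 9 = 1092.22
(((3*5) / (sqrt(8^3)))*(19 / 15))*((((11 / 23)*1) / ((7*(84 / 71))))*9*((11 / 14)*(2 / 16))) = 489687*sqrt(2) / 16156672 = 0.04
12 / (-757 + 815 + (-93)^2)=12 / 8707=0.00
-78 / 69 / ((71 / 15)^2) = -5850 / 115943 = -0.05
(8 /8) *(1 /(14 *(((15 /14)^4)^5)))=5976303958948914397184 /332525673007965087890625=0.02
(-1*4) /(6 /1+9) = -4 /15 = -0.27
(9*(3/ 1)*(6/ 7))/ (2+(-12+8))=-81/ 7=-11.57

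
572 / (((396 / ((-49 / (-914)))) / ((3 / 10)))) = 637 / 27420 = 0.02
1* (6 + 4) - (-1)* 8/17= 178/17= 10.47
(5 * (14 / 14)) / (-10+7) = -5 / 3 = -1.67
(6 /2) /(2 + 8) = 3 /10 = 0.30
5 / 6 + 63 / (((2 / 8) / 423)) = 639581 / 6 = 106596.83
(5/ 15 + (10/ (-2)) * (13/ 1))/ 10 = -97/ 15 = -6.47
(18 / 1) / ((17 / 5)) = 90 / 17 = 5.29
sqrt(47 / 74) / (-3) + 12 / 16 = 3 / 4 - sqrt(3478) / 222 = 0.48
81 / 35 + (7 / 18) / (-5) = 1409 / 630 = 2.24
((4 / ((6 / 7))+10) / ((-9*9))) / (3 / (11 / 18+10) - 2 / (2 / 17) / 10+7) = -84040 / 2591109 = -0.03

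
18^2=324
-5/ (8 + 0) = -5/ 8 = -0.62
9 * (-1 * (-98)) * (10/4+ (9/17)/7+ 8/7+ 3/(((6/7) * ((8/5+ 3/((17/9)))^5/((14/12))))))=3290.64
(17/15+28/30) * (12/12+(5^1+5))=341/15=22.73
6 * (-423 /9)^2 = 13254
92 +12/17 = 1576/17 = 92.71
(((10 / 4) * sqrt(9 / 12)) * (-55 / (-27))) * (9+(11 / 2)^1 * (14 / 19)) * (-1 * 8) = -136400 * sqrt(3) / 513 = -460.53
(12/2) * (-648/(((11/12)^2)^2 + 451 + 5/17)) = -1370566656/159335489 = -8.60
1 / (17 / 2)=0.12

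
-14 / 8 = -7 / 4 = -1.75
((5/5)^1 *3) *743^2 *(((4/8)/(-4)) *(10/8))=-8280735/32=-258772.97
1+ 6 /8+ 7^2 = 203 /4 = 50.75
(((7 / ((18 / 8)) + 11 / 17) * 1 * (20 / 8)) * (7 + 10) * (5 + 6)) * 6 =31625 / 3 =10541.67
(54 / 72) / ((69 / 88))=22 / 23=0.96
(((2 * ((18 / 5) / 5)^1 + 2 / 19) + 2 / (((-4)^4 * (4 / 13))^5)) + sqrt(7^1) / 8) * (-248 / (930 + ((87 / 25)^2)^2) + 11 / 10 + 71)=134.83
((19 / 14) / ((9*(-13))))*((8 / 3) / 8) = -0.00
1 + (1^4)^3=2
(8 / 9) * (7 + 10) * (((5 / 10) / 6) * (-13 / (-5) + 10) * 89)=21182 / 15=1412.13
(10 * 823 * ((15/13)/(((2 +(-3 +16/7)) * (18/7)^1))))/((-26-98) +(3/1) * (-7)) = -201635/10179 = -19.81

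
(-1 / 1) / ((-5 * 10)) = 1 / 50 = 0.02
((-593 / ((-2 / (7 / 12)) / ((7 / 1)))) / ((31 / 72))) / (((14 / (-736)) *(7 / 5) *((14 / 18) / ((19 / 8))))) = -69968070 / 217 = -322433.50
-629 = -629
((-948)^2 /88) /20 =56169 /110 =510.63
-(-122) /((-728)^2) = 61 /264992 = 0.00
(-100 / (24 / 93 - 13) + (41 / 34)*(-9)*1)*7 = -56497 / 2686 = -21.03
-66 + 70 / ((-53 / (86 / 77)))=-39338 / 583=-67.48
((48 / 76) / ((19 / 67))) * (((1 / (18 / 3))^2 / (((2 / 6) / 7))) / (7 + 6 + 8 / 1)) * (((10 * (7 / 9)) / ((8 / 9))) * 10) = 5.41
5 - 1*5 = 0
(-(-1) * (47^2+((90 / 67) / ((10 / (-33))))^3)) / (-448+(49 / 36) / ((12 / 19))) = -275696954208 / 57928457615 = -4.76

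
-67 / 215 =-0.31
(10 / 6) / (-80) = -1 / 48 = -0.02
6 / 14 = 3 / 7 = 0.43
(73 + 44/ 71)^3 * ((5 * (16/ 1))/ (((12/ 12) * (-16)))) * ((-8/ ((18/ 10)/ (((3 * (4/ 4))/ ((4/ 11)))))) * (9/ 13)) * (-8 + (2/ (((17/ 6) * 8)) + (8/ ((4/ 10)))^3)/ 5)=6377320497213495885/ 79098331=80625222006.44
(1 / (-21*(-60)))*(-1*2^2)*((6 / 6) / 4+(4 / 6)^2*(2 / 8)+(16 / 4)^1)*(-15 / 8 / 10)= 0.00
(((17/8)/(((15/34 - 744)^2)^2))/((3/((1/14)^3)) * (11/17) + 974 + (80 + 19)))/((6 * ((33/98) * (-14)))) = -168962983/4399599478372074633507147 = -0.00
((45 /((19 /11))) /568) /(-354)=-165 /1273456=-0.00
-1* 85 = -85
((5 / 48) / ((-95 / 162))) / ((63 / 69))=-207 / 1064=-0.19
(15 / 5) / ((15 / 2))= 2 / 5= 0.40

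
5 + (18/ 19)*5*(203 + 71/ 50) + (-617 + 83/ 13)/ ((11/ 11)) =447922/ 1235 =362.69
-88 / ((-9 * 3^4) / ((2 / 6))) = 88 / 2187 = 0.04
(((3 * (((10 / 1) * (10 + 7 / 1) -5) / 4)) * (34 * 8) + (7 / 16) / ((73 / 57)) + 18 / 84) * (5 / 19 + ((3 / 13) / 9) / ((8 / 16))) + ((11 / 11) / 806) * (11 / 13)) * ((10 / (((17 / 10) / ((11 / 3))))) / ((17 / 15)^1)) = 201429.88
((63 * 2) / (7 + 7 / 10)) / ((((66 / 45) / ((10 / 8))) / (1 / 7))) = 3375 / 1694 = 1.99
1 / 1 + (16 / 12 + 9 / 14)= 125 / 42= 2.98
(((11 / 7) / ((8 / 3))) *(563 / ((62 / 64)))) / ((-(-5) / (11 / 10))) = 408738 / 5425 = 75.34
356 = 356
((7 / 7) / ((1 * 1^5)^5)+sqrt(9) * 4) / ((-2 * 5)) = -13 / 10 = -1.30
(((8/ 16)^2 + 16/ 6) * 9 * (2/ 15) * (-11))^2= 5929/ 4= 1482.25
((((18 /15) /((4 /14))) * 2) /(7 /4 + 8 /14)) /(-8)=-147 /325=-0.45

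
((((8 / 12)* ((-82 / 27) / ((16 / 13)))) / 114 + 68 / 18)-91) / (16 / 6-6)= 3222173 / 123120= 26.17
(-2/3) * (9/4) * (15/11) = -45/22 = -2.05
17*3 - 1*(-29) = 80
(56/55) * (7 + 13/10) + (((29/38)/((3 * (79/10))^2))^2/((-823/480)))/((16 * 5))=726131520659567564/85923480421421775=8.45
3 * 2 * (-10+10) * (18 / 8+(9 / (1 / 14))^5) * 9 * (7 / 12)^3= 0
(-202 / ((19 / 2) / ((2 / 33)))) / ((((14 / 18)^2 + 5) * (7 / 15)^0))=-10908 / 47443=-0.23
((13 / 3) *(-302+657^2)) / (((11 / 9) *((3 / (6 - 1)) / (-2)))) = -56075110 / 11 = -5097737.27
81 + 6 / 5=411 / 5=82.20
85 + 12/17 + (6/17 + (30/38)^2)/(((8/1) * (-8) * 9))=85.70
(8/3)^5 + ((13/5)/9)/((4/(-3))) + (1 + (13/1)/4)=337481/2430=138.88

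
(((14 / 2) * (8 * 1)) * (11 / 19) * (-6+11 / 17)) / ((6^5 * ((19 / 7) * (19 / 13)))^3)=-5280271997 / 893105773356104257536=-0.00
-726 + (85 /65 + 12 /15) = -47053 /65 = -723.89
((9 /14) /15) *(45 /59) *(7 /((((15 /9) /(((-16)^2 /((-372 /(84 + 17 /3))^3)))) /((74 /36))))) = -720209033 /711855945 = -1.01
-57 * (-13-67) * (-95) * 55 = -23826000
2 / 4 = 1 / 2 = 0.50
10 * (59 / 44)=295 / 22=13.41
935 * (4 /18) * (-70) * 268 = -35081200 /9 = -3897911.11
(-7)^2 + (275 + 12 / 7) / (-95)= 30648 / 665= 46.09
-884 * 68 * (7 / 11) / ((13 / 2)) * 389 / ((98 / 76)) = -136703936 / 77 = -1775375.79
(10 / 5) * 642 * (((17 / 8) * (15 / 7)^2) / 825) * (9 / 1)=147339 / 1078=136.68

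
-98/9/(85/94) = -9212/765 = -12.04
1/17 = 0.06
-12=-12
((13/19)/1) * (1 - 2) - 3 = -70/19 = -3.68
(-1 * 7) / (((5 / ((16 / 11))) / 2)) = -224 / 55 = -4.07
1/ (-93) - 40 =-3721/ 93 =-40.01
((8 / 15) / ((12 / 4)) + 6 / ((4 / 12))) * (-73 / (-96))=29857 / 2160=13.82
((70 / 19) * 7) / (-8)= -245 / 76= -3.22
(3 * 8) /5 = 24 /5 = 4.80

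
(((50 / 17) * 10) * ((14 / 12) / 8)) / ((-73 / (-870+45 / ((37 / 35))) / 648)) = 31503.77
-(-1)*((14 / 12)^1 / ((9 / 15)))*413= 14455 / 18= 803.06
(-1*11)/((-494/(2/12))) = 11/2964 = 0.00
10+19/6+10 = 139/6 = 23.17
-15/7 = -2.14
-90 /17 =-5.29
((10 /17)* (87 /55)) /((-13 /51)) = -522 /143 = -3.65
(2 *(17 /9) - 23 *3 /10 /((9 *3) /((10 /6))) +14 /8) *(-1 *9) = -551 /12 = -45.92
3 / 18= 1 / 6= 0.17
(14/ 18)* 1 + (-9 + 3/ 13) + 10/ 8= -3155/ 468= -6.74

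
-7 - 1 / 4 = -29 / 4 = -7.25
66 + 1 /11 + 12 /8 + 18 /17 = 25675 /374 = 68.65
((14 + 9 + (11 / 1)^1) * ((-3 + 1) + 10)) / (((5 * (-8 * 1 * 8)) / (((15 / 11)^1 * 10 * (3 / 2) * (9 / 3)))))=-2295 / 44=-52.16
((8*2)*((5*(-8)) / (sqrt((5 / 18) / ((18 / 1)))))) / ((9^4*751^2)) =-256*sqrt(5) / 411156729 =-0.00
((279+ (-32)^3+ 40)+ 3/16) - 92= -520653/16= -32540.81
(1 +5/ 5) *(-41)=-82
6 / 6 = 1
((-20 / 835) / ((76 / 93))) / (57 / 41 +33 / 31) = -39401 / 3299920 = -0.01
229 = 229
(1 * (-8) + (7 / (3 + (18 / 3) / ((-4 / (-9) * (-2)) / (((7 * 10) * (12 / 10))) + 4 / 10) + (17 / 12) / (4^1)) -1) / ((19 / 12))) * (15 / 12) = -590035 / 56221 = -10.49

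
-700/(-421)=1.66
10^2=100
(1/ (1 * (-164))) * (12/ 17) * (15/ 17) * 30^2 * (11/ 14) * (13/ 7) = -2895750/ 580601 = -4.99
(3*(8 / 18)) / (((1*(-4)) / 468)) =-156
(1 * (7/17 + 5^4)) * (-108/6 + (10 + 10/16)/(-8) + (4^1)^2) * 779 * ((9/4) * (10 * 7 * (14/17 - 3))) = 2570125436865/4624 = 555822975.10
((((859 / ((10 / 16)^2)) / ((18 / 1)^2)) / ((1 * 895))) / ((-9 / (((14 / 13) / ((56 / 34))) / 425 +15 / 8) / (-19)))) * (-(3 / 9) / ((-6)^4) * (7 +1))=-79630159 / 1288190840625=-0.00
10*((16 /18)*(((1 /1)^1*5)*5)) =2000 /9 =222.22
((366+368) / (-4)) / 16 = -11.47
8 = 8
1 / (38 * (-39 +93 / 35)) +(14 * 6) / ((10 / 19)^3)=3481130177 / 6042000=576.16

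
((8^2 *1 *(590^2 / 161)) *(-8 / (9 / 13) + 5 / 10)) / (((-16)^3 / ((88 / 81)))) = 190497725 / 469476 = 405.77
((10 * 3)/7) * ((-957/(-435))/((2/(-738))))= -24354/7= -3479.14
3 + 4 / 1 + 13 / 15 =118 / 15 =7.87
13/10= 1.30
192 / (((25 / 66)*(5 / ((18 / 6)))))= 38016 / 125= 304.13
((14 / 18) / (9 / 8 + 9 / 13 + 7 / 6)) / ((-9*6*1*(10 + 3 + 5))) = -26 / 96957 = -0.00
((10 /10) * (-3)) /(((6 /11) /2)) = -11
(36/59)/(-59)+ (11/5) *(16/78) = 299308/678795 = 0.44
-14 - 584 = -598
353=353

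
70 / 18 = 35 / 9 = 3.89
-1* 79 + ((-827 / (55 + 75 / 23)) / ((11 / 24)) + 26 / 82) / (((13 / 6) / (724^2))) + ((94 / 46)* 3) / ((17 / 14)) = -5695196693581931 / 767965055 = -7415958.13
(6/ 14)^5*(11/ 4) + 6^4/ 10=43577109/ 336140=129.64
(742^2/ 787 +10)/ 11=558434/ 8657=64.51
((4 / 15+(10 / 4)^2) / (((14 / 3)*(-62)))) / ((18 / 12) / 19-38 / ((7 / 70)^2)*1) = 7429 / 1253365960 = 0.00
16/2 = 8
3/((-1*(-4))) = 3/4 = 0.75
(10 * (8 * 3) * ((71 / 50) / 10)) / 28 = 213 / 175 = 1.22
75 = 75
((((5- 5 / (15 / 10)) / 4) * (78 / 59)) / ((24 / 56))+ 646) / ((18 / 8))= 458278 / 1593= 287.68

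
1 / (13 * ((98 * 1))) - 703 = -895621 / 1274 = -703.00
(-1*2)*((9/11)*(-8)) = 144/11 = 13.09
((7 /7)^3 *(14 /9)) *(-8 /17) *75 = -2800 /51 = -54.90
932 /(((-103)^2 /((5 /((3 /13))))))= 60580 /31827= 1.90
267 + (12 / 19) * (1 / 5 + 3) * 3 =25941 / 95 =273.06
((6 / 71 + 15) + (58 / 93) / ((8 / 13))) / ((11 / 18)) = 1275537 / 48422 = 26.34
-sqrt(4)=-2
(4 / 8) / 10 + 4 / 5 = 17 / 20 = 0.85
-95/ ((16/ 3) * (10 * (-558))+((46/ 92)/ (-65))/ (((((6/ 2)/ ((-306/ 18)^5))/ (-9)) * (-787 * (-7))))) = 68036150/ 21317478771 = 0.00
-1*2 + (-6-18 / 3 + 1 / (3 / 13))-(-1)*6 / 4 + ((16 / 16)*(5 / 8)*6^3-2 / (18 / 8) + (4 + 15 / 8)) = 131.82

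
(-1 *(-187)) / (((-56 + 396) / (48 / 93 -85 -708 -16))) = -275693 / 620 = -444.67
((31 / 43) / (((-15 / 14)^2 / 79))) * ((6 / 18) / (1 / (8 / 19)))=3840032 / 551475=6.96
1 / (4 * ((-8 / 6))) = -3 / 16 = -0.19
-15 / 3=-5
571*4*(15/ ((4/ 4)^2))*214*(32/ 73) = 234612480/ 73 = 3213869.59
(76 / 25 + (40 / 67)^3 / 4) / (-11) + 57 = 4691202037 / 82709825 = 56.72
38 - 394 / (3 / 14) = -1800.67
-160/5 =-32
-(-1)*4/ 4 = 1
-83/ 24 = -3.46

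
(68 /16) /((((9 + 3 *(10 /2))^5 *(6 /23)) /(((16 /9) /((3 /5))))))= 0.00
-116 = -116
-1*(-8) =8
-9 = -9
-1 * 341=-341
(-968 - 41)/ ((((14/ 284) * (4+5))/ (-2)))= 286556/ 63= 4548.51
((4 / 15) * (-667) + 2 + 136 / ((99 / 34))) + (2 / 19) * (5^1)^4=-595996 / 9405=-63.37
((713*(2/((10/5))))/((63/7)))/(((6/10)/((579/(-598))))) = -29915/234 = -127.84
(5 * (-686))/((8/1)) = -1715/4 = -428.75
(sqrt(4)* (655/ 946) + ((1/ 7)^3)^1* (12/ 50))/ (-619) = -5619463/ 2510648525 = -0.00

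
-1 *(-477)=477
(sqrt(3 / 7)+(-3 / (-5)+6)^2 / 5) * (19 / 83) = 19 * sqrt(21) / 581+20691 / 10375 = 2.14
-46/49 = -0.94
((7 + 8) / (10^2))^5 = 243 / 3200000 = 0.00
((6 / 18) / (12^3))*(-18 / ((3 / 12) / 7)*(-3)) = 7 / 24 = 0.29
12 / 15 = 4 / 5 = 0.80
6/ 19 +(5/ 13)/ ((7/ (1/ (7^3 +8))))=191741/ 606879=0.32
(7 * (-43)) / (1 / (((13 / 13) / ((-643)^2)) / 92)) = -301 / 38037308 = -0.00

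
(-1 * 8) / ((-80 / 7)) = 7 / 10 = 0.70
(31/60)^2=0.27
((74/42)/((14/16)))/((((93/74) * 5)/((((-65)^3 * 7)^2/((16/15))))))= 103248461265625/93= 1110198508232.53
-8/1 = -8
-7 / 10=-0.70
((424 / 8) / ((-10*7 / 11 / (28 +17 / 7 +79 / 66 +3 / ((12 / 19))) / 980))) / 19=-93757 / 6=-15626.17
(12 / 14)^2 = 36 / 49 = 0.73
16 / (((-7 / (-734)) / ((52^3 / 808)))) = 206412544 / 707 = 291955.51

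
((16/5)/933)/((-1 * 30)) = -8/69975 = -0.00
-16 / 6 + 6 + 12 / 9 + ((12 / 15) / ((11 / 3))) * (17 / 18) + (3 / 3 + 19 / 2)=1691 / 110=15.37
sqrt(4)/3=2/3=0.67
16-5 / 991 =15851 / 991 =15.99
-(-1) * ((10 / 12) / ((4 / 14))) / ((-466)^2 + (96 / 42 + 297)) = 245 / 18266244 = 0.00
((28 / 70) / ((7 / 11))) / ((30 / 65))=1.36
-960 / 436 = -240 / 109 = -2.20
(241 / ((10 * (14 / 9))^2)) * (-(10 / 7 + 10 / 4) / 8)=-214731 / 439040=-0.49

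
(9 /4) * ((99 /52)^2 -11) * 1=-179487 /10816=-16.59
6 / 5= 1.20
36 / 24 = 1.50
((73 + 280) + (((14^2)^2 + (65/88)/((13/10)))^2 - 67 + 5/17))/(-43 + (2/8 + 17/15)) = -728589234039135/20545316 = -35462546.99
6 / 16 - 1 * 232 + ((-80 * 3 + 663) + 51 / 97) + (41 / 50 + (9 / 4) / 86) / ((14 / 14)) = 80394747 / 417100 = 192.75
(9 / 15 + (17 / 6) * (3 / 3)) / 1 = 103 / 30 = 3.43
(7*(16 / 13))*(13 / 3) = 112 / 3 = 37.33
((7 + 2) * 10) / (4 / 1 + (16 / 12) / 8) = 108 / 5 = 21.60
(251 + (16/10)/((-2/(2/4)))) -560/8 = 903/5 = 180.60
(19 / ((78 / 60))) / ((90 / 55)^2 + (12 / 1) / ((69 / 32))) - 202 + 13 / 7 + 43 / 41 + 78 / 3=-1466321617 / 8558914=-171.32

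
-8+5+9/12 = -9/4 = -2.25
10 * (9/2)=45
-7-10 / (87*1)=-619 / 87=-7.11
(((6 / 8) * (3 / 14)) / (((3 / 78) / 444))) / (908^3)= 12987 / 5240293184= 0.00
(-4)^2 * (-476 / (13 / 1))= -7616 / 13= -585.85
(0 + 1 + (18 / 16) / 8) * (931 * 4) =4247.69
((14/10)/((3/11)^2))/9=847/405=2.09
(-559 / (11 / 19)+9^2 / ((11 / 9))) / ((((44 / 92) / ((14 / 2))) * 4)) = -398153 / 121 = -3290.52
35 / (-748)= -35 / 748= -0.05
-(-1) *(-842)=-842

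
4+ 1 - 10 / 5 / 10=24 / 5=4.80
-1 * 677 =-677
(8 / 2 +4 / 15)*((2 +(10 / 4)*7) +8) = 352 / 3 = 117.33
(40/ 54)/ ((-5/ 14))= -56/ 27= -2.07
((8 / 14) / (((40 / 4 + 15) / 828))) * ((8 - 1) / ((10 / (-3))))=-4968 / 125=-39.74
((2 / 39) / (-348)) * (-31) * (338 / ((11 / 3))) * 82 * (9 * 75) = 7435350 / 319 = 23308.31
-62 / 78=-31 / 39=-0.79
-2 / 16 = -1 / 8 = -0.12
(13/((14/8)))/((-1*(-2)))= 26/7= 3.71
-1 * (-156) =156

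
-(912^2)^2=-691798081536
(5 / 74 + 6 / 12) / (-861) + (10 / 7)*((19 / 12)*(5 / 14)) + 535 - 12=467233895 / 891996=523.81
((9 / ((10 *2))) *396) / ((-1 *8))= -891 / 40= -22.28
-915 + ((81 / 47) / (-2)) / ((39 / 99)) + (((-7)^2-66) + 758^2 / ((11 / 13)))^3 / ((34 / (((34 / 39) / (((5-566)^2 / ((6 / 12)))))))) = 362674264165667469354 / 28438224529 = 12753055796.29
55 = 55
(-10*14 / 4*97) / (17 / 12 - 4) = 40740 / 31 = 1314.19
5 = 5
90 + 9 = 99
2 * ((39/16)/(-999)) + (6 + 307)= 833819/2664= 313.00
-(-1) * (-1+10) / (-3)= -3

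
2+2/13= 28/13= 2.15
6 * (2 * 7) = 84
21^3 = 9261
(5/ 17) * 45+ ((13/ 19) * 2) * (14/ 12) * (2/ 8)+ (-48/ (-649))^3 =14446655455895/ 1059541224324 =13.63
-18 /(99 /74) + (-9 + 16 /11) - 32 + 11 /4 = -50.25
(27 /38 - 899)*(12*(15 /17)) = -3072150 /323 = -9511.30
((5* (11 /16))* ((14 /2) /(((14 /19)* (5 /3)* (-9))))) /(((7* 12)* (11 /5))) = -95 /8064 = -0.01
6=6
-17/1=-17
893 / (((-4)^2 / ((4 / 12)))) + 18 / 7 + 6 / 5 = 37591 / 1680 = 22.38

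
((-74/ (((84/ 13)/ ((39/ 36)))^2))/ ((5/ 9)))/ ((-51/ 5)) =1056757/ 2878848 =0.37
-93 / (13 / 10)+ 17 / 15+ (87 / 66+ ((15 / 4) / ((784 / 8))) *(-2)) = -29077709 / 420420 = -69.16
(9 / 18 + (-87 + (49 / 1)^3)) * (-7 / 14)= -58781.25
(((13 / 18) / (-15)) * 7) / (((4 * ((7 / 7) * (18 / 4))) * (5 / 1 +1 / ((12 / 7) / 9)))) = -0.00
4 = 4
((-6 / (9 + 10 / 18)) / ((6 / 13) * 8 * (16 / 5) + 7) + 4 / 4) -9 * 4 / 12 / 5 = 96403 / 262945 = 0.37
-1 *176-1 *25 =-201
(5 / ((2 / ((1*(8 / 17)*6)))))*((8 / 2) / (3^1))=160 / 17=9.41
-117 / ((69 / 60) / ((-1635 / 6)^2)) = -173759625 / 23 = -7554766.30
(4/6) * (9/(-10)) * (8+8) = -48/5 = -9.60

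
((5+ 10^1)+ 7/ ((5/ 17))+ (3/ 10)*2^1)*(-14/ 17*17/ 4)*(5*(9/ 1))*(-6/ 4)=37233/ 4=9308.25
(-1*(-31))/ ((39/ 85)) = 2635/ 39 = 67.56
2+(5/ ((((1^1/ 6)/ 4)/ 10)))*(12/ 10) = 1442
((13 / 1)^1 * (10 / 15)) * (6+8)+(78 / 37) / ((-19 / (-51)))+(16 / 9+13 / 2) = 1711703 / 12654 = 135.27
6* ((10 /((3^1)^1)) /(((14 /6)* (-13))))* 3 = -180 /91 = -1.98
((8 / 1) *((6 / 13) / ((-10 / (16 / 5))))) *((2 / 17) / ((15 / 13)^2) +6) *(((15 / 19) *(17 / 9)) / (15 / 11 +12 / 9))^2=-6131637248 / 2787993975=-2.20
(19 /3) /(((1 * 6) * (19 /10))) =5 /9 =0.56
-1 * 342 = -342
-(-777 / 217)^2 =-12321 / 961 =-12.82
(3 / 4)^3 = 27 / 64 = 0.42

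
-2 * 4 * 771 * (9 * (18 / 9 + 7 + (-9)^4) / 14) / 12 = -15196410 / 7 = -2170915.71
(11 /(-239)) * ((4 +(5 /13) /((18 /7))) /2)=-10681 /111852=-0.10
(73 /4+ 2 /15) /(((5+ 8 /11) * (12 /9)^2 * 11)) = 0.16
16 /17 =0.94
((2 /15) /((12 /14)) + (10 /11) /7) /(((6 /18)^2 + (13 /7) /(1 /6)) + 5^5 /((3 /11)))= 989 /39742120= 0.00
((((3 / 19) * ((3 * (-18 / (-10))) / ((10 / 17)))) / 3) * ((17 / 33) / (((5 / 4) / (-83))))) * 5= -82.63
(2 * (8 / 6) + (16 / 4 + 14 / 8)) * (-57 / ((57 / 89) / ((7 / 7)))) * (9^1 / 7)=-26967 / 28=-963.11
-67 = -67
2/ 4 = 1/ 2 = 0.50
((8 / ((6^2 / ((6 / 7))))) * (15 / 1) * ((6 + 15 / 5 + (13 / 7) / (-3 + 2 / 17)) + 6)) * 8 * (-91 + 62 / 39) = -2747198080 / 93639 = -29338.18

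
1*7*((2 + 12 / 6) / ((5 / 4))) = 112 / 5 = 22.40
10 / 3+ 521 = 1573 / 3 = 524.33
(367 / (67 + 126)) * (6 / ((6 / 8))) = 2936 / 193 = 15.21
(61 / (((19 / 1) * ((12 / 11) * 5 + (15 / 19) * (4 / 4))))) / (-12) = -0.04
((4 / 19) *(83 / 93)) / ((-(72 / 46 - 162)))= 3818 / 3260115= 0.00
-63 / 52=-1.21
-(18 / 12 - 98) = 193 / 2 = 96.50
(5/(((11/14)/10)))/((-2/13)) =-4550/11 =-413.64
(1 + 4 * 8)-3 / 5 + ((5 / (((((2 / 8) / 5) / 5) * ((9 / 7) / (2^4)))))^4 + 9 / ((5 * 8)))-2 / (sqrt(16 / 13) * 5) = 78675968000001712421 / 52488-sqrt(13) / 10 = 1498932479804940.05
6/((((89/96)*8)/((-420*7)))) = -211680/89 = -2378.43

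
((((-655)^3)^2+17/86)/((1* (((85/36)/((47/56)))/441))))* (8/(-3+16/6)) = -1085871459266926477780698/3655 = -297092054518994932361.34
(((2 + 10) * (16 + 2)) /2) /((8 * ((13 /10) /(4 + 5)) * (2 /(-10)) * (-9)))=675 /13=51.92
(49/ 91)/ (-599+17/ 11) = -0.00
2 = 2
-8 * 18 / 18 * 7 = -56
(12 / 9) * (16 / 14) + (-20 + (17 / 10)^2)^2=294.28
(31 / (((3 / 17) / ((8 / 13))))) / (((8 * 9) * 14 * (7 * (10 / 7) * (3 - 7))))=-527 / 196560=-0.00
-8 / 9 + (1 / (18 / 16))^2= -8 / 81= -0.10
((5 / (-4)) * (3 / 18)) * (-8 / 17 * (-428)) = -2140 / 51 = -41.96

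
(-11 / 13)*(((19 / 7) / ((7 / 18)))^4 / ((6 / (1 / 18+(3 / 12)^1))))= -7663656726 / 74942413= -102.26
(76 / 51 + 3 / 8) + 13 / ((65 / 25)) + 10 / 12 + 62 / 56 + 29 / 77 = 96157 / 10472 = 9.18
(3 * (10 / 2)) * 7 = 105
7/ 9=0.78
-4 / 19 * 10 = -40 / 19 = -2.11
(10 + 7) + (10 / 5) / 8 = 69 / 4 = 17.25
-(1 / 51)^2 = -1 / 2601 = -0.00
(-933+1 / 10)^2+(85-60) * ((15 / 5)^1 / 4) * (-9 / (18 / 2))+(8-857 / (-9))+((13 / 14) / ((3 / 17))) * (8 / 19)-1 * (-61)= 52096438351 / 59850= 870450.10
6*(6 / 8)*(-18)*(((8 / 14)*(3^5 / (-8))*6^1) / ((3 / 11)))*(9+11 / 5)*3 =5196312 / 5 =1039262.40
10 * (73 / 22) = 365 / 11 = 33.18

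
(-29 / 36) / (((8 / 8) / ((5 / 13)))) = -145 / 468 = -0.31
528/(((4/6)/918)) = 727056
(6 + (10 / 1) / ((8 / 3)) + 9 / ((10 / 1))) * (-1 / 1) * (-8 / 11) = 426 / 55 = 7.75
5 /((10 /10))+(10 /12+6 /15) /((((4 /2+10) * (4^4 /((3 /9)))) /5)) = 276517 /55296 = 5.00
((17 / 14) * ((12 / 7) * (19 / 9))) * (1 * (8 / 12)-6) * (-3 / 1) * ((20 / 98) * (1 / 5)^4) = 20672 / 900375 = 0.02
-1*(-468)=468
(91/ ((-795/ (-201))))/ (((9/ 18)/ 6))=73164/ 265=276.09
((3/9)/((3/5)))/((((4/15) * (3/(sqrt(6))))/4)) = 25 * sqrt(6)/9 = 6.80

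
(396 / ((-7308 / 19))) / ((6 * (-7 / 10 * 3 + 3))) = -1045 / 5481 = -0.19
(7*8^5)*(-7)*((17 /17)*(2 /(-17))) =3211264 /17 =188897.88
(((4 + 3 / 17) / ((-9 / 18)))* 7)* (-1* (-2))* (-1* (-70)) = -139160 / 17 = -8185.88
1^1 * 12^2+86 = 230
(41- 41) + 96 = 96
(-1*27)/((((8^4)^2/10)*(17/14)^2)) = -6615/606076928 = -0.00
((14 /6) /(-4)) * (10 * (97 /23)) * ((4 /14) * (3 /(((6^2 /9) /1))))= -485 /92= -5.27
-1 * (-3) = 3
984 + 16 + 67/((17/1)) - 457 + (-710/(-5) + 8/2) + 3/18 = 70697/102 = 693.11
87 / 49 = 1.78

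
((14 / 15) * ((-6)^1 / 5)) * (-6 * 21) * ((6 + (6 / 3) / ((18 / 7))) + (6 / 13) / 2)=989.05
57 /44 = 1.30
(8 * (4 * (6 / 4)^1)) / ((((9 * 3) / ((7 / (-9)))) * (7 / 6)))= -32 / 27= -1.19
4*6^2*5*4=2880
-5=-5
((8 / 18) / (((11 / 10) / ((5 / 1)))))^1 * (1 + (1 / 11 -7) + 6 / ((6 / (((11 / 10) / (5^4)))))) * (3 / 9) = -1624516 / 408375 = -3.98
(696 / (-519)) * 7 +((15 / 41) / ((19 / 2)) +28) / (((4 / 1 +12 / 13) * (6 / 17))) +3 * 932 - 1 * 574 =57669480769 / 25875264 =2228.75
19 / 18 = 1.06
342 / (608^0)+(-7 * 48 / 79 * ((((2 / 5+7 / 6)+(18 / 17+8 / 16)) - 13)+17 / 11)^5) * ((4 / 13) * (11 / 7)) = 447322865566833389661002 / 5404068329987559375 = 82775.21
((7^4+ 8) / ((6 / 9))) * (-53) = -383031 / 2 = -191515.50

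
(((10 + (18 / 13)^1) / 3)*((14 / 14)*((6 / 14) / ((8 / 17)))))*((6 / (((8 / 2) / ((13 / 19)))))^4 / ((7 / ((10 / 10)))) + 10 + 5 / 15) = 288971931215 / 7969389792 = 36.26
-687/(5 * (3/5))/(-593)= 0.39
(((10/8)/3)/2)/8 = 5/192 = 0.03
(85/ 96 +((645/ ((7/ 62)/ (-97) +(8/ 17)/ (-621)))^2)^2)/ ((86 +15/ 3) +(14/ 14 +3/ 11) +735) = 593948176981612697450347898586010807825945867/ 38720286978772708570235520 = 15339456995947055389.28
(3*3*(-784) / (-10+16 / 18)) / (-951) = -10584 / 12997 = -0.81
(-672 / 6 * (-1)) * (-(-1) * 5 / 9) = 560 / 9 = 62.22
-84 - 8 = -92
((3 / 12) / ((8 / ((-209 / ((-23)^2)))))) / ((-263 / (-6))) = -627 / 2226032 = -0.00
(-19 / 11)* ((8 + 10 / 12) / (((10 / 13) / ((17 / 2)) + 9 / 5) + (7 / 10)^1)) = -222547 / 37785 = -5.89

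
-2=-2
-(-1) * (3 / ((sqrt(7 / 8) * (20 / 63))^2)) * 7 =238.14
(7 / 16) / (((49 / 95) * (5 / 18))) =171 / 56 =3.05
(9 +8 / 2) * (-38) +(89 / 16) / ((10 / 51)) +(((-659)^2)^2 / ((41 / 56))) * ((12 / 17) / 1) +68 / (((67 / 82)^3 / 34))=6098953626424095336369 / 33541089760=181835285319.13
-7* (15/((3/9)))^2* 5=-70875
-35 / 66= -0.53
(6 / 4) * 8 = 12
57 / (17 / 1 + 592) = 19 / 203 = 0.09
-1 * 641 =-641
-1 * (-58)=58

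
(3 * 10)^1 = 30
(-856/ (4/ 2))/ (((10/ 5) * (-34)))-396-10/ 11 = -73045/ 187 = -390.61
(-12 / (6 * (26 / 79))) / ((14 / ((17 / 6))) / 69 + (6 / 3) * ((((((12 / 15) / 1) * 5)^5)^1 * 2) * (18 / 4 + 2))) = -30889 / 135330156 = -0.00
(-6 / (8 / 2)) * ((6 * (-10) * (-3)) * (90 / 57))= -8100 / 19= -426.32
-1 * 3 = -3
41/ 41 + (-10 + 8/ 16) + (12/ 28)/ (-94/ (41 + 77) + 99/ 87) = -29615/ 4088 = -7.24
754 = 754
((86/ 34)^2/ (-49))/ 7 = -1849/ 99127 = -0.02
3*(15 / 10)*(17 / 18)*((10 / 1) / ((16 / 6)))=255 / 16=15.94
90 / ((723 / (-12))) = -360 / 241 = -1.49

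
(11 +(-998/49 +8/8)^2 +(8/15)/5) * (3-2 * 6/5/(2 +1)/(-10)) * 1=764996188/643125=1189.50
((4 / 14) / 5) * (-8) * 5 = -16 / 7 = -2.29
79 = 79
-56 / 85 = -0.66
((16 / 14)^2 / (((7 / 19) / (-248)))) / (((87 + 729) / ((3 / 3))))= -18848 / 17493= -1.08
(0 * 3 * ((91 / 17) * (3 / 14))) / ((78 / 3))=0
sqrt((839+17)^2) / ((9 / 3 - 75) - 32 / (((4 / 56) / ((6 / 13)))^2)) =-18083 / 29745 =-0.61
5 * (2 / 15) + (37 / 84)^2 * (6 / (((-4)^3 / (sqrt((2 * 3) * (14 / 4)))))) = 2 / 3 - 1369 * sqrt(21) / 75264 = 0.58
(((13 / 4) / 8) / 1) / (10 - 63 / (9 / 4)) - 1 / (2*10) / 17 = -0.03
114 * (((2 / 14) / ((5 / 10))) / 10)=114 / 35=3.26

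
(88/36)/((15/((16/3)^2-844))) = -32296/243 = -132.91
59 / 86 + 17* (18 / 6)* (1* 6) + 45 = 30245 / 86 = 351.69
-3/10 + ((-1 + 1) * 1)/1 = -0.30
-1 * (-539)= 539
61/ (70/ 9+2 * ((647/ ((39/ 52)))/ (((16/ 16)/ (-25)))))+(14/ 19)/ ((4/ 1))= 674012/ 3687235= 0.18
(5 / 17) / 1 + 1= 22 / 17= 1.29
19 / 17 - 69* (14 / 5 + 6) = -51517 / 85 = -606.08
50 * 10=500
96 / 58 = 48 / 29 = 1.66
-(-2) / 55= 2 / 55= 0.04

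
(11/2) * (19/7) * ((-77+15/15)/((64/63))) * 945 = -33773355/32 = -1055417.34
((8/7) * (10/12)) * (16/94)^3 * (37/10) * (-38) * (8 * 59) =-679559168/2180283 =-311.68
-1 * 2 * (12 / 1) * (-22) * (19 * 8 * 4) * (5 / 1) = 1605120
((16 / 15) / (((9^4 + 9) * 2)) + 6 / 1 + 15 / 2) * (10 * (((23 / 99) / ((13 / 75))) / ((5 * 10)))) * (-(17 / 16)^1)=-40015331 / 10406880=-3.85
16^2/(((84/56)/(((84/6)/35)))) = 1024/15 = 68.27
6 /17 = 0.35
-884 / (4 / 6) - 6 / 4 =-2655 / 2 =-1327.50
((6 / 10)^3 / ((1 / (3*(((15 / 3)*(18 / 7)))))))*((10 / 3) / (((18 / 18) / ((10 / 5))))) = 1944 / 35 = 55.54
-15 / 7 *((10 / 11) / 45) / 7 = -10 / 1617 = -0.01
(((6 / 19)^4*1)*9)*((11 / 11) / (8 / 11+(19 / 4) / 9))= 4618944 / 64769537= 0.07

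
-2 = -2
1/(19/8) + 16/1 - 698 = -12950/19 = -681.58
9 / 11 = 0.82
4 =4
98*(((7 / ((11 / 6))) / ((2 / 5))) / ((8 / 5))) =25725 / 44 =584.66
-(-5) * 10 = 50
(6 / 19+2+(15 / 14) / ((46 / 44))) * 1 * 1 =10219 / 3059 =3.34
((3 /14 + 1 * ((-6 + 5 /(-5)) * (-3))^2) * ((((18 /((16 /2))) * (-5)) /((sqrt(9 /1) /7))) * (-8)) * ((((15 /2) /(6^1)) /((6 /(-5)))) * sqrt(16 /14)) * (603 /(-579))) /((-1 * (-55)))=31039425 * sqrt(14) /59444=1953.75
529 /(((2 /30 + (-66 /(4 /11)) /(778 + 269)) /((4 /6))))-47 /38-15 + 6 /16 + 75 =-551207127 /169784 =-3246.52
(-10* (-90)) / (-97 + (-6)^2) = -900 / 61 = -14.75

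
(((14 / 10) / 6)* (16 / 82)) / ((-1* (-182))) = 2 / 7995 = 0.00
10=10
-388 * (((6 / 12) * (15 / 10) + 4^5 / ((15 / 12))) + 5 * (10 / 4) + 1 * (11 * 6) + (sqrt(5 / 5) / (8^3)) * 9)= -223107469 / 640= -348605.42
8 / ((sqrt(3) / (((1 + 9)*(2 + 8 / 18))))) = 1760*sqrt(3) / 27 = 112.90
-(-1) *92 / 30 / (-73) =-46 / 1095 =-0.04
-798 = -798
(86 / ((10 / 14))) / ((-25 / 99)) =-59598 / 125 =-476.78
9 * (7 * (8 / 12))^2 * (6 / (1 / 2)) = 2352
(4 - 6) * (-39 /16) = 39 /8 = 4.88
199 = 199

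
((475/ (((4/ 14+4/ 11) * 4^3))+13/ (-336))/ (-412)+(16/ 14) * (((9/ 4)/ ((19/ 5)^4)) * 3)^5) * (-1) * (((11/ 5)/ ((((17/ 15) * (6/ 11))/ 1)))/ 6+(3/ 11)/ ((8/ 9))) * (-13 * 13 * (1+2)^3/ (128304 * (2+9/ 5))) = -561170594412466491829707310889131235/ 2409812987417612379331689214033107812352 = -0.00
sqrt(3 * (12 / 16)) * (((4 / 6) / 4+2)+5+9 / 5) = 269 / 20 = 13.45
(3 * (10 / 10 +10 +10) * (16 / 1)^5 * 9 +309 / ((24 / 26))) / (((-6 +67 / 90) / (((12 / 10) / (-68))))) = 1996351.08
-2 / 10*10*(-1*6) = 12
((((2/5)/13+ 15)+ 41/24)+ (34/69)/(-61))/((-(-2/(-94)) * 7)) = -112.34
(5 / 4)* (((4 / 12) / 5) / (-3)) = -1 / 36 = -0.03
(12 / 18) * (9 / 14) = 3 / 7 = 0.43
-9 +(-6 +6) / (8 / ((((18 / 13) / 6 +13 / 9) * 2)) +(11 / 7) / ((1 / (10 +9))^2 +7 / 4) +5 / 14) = -9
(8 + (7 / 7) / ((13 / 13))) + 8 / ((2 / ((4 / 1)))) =25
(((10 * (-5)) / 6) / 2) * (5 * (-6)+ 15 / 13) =3125 / 26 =120.19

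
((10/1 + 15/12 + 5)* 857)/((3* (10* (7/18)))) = 33423/28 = 1193.68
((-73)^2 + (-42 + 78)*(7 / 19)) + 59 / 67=6801822 / 1273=5343.14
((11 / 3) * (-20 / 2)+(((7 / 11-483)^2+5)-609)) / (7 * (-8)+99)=5396.14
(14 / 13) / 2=7 / 13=0.54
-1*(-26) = 26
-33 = -33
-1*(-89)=89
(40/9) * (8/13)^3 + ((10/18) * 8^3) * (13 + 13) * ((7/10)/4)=1295.26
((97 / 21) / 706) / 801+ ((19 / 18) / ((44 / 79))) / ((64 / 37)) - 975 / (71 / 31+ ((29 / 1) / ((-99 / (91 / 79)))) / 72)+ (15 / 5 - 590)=-1350951600199894364533 / 1334297676767666688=-1012.48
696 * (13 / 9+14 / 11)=62408 / 33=1891.15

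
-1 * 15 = -15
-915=-915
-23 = -23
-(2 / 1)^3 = -8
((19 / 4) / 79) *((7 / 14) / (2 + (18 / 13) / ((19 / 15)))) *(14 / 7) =4693 / 241424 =0.02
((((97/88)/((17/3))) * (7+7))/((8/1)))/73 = 0.00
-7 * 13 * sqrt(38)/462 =-13 * sqrt(38)/66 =-1.21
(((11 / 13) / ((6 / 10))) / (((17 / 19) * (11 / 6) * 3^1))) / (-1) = -190 / 663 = -0.29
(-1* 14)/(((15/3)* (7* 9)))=-2/45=-0.04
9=9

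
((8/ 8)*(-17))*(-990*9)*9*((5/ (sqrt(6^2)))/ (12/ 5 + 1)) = 334125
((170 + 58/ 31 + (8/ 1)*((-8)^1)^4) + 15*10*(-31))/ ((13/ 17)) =14908762/ 403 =36994.45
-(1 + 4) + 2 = -3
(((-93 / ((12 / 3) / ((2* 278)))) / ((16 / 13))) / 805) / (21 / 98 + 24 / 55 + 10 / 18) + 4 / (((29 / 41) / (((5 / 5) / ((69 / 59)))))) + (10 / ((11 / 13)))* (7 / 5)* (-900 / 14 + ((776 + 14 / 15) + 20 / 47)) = 313762582573373 / 26607777240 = 11792.14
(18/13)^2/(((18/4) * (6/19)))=228/169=1.35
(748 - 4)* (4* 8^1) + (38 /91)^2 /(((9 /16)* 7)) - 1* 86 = 12375861670 /521703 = 23722.04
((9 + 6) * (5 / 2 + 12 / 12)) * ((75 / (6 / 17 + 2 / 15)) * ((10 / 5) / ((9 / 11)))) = 2454375 / 124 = 19793.35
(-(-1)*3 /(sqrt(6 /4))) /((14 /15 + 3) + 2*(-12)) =-15*sqrt(6) /301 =-0.12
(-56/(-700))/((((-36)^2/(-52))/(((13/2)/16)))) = -169/129600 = -0.00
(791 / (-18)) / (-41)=791 / 738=1.07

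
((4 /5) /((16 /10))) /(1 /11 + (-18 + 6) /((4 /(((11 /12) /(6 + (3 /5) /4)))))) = -1.40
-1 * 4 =-4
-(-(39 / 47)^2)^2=-2313441 / 4879681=-0.47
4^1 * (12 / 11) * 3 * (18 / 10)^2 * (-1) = -42.41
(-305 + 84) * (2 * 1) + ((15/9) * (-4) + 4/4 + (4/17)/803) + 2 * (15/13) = -237104063/532389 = -445.36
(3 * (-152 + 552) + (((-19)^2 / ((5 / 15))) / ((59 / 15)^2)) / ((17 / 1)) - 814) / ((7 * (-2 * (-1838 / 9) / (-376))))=-19530753462 / 380685641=-51.30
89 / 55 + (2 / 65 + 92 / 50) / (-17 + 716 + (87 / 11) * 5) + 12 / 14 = 125939039 / 50825775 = 2.48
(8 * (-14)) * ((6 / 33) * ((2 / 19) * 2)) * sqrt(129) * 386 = -18795.07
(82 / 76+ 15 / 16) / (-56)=-613 / 17024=-0.04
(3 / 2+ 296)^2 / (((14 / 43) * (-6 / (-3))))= 2174725 / 16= 135920.31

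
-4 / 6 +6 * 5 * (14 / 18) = 68 / 3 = 22.67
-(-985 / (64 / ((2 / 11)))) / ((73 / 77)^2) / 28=75845 / 682112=0.11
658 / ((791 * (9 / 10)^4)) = 940000 / 741393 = 1.27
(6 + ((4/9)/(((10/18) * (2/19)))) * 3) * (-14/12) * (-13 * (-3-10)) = -28392/5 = -5678.40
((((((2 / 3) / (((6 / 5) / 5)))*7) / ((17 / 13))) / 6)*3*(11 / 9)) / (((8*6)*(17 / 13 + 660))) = 325325 / 1136454624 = 0.00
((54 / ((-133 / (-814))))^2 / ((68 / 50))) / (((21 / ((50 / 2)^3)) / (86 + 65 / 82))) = 447622680810937500 / 86304631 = 5186543011.94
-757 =-757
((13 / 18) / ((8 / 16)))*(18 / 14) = 13 / 7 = 1.86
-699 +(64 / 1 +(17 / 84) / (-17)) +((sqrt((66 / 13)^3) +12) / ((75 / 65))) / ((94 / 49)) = -12428119 / 19740 +539 * sqrt(858) / 3055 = -624.42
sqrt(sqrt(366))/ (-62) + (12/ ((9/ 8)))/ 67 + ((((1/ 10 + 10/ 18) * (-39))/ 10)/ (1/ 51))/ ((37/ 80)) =-10477436/ 37185 - 366^(1/ 4)/ 62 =-281.84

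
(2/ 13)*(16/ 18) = 16/ 117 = 0.14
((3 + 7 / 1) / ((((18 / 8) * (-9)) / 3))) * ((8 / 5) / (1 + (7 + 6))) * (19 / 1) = -608 / 189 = -3.22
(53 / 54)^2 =2809 / 2916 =0.96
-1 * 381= -381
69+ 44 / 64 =1115 / 16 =69.69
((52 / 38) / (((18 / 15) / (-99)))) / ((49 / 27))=-57915 / 931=-62.21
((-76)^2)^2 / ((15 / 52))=1734833152 / 15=115655543.47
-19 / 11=-1.73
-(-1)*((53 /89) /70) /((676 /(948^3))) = 5644310472 /526435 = 10721.76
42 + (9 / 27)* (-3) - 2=39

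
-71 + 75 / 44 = -3049 / 44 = -69.30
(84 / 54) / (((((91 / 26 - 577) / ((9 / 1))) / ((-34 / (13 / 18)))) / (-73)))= -1250928 / 14911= -83.89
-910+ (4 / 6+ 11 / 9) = -8173 / 9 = -908.11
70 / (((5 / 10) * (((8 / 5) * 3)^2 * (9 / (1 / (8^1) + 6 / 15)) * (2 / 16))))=1225 / 432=2.84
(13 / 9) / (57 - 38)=13 / 171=0.08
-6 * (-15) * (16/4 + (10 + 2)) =1440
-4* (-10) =40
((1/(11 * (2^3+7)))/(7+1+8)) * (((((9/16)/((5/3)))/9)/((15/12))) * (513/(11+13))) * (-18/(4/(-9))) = 13851/1408000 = 0.01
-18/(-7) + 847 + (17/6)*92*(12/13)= 99207/91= 1090.19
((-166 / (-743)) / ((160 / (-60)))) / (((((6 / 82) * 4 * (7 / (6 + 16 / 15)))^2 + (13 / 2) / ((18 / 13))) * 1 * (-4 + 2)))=10581842889 / 1207069479886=0.01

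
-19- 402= -421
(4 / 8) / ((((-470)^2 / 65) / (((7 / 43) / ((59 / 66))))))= 3003 / 112084660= 0.00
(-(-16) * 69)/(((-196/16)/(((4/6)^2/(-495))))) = 5888/72765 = 0.08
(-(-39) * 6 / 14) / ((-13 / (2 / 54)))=-0.05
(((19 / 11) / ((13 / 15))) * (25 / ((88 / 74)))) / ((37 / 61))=434625 / 6292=69.08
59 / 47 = 1.26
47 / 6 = 7.83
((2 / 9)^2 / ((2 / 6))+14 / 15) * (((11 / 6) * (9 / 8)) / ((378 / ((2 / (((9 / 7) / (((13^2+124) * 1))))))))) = 235279 / 87480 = 2.69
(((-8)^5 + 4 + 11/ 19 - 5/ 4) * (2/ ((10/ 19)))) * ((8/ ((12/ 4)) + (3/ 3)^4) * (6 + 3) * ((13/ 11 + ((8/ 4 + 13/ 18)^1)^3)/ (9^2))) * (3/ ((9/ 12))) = -682269098965/ 157464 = -4332857.66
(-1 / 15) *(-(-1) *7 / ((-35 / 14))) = 14 / 75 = 0.19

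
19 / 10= 1.90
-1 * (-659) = 659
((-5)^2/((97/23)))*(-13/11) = -7475/1067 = -7.01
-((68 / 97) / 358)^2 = -0.00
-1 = -1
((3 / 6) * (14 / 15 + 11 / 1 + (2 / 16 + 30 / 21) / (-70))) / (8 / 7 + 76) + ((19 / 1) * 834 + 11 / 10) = 5750623663 / 362880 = 15847.18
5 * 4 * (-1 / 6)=-10 / 3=-3.33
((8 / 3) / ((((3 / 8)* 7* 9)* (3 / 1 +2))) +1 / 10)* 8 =556 / 567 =0.98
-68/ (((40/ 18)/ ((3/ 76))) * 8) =-459/ 3040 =-0.15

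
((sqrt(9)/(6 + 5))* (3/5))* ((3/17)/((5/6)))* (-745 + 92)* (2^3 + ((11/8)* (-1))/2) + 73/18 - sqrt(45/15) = -54331229/336600 - sqrt(3) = -163.14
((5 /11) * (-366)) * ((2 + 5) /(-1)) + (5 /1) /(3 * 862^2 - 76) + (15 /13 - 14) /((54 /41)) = 9938583897289 /8606385216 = 1154.79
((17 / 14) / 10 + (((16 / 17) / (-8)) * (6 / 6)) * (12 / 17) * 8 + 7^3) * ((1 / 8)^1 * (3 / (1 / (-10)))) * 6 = -124702317 / 16184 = -7705.28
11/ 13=0.85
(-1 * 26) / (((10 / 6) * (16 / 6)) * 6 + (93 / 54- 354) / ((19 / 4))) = 2223 / 4061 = 0.55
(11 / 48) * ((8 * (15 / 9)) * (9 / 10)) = 11 / 4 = 2.75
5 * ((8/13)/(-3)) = -40/39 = -1.03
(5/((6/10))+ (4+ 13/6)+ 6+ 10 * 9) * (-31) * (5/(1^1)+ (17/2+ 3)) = -226083/4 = -56520.75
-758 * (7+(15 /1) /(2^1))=-10991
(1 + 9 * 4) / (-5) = -37 / 5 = -7.40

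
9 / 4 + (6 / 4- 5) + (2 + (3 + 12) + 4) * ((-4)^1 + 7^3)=28471 / 4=7117.75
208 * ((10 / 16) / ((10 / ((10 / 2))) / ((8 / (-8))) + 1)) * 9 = -1170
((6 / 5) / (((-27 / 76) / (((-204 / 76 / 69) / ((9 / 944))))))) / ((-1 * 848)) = -8024 / 493695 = -0.02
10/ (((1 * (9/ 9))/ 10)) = 100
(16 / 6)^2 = 64 / 9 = 7.11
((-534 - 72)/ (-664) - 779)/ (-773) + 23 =24.01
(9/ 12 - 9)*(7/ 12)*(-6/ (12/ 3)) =231/ 32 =7.22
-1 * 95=-95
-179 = -179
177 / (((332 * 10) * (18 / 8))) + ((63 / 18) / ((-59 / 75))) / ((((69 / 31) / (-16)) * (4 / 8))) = 216212063 / 3378930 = 63.99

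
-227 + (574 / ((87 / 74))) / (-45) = -931181 / 3915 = -237.85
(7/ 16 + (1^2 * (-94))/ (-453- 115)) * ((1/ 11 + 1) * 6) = 6165/ 1562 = 3.95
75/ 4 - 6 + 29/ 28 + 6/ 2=235/ 14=16.79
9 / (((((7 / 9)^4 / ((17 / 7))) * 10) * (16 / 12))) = 3011499 / 672280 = 4.48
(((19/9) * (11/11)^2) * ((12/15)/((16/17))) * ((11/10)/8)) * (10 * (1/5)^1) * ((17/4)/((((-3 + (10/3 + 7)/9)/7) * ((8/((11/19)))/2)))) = -734349/640000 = -1.15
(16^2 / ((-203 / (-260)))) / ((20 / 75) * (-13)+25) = 998400 / 65569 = 15.23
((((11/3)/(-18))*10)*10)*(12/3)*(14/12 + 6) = -47300/81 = -583.95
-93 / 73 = -1.27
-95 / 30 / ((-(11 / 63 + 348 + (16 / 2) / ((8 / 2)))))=399 / 44122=0.01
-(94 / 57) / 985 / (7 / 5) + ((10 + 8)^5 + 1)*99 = 14704053418499 / 78603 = 187067331.00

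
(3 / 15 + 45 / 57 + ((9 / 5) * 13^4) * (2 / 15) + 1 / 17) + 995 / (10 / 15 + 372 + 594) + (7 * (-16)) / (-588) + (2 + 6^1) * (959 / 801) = 36063313088881 / 5252076900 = 6866.49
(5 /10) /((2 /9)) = 9 /4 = 2.25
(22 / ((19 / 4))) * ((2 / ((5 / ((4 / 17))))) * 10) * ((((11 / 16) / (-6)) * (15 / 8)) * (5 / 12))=-0.39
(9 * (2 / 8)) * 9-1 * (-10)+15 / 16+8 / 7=32.33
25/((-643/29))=-725/643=-1.13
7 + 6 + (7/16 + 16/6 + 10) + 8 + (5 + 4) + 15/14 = 14843/336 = 44.18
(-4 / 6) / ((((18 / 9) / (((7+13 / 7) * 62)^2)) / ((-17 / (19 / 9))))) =753593136 / 931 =809444.83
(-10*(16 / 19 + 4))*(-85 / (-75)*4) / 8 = -1564 / 57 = -27.44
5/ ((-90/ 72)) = -4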